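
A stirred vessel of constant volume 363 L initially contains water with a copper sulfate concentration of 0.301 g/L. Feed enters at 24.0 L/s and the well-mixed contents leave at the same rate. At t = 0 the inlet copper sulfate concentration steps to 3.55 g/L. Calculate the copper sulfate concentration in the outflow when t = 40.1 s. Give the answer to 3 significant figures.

3.32 g/L

Transient balance on the dissolved component: V dC/dt = Q(C_in − C).
So dC/dt = (C_in − C)/τ with τ = V/Q = 363/24.0 = 15.125 s.
Solution: C(t) = C_in + (C₀ − C_in) e^(−t/τ).
C(40.1) = 3.55 + (0.301 − 3.55)·e^(−40.1/15.125) = 3.55 + (-3.2490)·0.070564 = 3.3207 g/L.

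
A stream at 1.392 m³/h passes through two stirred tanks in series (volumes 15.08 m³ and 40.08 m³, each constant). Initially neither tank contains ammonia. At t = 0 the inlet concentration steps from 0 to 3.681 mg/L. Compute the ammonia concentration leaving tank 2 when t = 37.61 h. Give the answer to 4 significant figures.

Each tank obeys Vᵢ dCᵢ/dt = Q(Cᵢ₋₁ − Cᵢ), so τᵢ = Vᵢ/Q.
τ₁ = 15.08/1.392 = 10.8333 h; τ₂ = 40.08/1.392 = 28.7931 h.
Solving the cascade with C₁(0)=C₂(0)=0 gives C₂(t) = C_in[1 − (τ₁ e^(−t/τ₁) − τ₂ e^(−t/τ₂))/(τ₁ − τ₂)].
At t = 37.61: e^(−t/τ₁) = 0.0310644, e^(−t/τ₂) = 0.270843.
C₂ = 3.681·[1 − (10.8333·0.0310644 − 28.7931·0.270843)/(-17.9598)] = 3.681·0.584522 = 2.15163 mg/L.

2.152 mg/L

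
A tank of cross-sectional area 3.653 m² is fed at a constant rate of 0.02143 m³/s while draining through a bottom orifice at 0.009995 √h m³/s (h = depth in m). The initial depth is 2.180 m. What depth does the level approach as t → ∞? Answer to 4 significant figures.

Level balance: A dh/dt = 0.02143 − 0.009995 √h. Setting dh/dt = 0:
Q_in = 0.009995 √h_ss ⇒ √h_ss = 0.02143/0.009995 = 2.14407.
h_ss = 2.14407² = 4.59704 m. (Since h₀ = 2.180 m < h_ss, the level will rise toward this value.)

4.597 m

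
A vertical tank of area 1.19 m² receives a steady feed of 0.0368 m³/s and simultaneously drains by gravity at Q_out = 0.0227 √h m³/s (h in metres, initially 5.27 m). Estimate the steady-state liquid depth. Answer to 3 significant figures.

2.63 m

Level balance: A dh/dt = 0.0368 − 0.0227 √h. Setting dh/dt = 0:
Q_in = 0.0227 √h_ss ⇒ √h_ss = 0.0368/0.0227 = 1.6211.
h_ss = 1.6211² = 2.6281 m. (Since h₀ = 5.27 m > h_ss, the level will fall toward this value.)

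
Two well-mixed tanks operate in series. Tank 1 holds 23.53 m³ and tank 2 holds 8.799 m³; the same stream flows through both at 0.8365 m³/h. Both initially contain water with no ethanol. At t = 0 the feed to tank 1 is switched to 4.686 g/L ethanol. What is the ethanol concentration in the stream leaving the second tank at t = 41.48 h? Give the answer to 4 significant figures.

Species balance on tank i: dCᵢ/dt = (Cᵢ₋₁ − Cᵢ)/τᵢ with τᵢ = Vᵢ/Q.
τ₁ = 23.53/0.8365 = 28.1291 h; τ₂ = 8.799/0.8365 = 10.5188 h.
Tank 1: C₁ = C_in(1 − e^(−t/τ₁)). Tank 2 (τ₁ ≠ τ₂): C₂ = C_in[1 − (τ₁ e^(−t/τ₁) − τ₂ e^(−t/τ₂))/(τ₁ − τ₂)].
At t = 41.48: e^(−t/τ₁) = 0.228864, e^(−t/τ₂) = 0.0193821.
C₂ = 4.686·[1 − (28.1291·0.228864 − 10.5188·0.0193821)/(17.6103)] = 4.686·0.646011 = 3.02721 g/L.

3.027 g/L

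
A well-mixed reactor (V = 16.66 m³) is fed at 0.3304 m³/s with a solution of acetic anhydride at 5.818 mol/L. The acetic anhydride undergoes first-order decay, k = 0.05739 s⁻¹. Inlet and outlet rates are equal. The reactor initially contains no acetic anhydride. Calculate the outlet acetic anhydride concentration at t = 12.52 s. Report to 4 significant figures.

0.9259 mol/L

V dC/dt = Q(C_in − C) − k V C.
dC/dt = (Q/V) C_in − (Q/V + k) C; effective rate a = Q/V + k = 0.0198319 + 0.05739 = 0.0772219 s⁻¹.
C_ss = Q C_in/(Q + kV) = 1.49416 mol/L; C(t) = C_ss + (C₀ − C_ss) e^(−a t).
C(12.52) = 1.49416 + (-1.49416)·e^(−0.0772219·12.52) = 1.49416 + (-1.49416)·0.380291 = 0.925947 mol/L.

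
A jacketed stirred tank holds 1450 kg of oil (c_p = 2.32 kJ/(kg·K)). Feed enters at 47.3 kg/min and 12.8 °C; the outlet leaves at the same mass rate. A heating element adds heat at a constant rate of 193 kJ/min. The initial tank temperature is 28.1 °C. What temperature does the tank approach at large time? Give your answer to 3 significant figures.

14.6 °C

M c_p dT/dt = ṁ c_p (T_in − T) + Q̇.
At steady state dT/dt = 0 ⇒ T_ss = T_in + Q̇/(ṁ c_p) = 12.8 + 193/(47.3·2.32) = 14.559 °C.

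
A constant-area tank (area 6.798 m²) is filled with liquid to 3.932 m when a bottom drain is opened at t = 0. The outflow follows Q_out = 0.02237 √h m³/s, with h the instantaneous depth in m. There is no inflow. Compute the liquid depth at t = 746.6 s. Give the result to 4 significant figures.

0.5693 m

Mass balance (ρ constant): A dh/dt = −0.02237 √h.
Separate and integrate: 2(√h − √h₀) = −(0.02237/A) t.
√h = √3.932 − 0.02237·746.6/(2·6.798) = 1.98293 − 1.22841 = 0.754519.
h = 0.754519² = 0.569298 m.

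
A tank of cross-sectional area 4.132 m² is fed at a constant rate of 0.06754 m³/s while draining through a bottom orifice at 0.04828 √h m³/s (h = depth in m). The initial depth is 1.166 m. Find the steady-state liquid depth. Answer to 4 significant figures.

1.957 m

A dh/dt = Q_in − 0.04828 √h. Steady state requires inflow = outflow:
Q_in = 0.04828 √h_ss ⇒ √h_ss = 0.06754/0.04828 = 1.39892.
h_ss = 1.39892² = 1.95699 m. (Since h₀ = 1.166 m < h_ss, the level will rise toward this value.)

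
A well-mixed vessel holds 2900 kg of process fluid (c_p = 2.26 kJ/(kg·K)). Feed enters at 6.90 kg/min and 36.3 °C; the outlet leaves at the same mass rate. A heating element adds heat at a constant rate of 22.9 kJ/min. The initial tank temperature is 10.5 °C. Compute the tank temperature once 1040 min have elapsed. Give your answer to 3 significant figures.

M c_p dT/dt = ṁ c_p (T_in − T) + Q̇.
Rearrange: dT/dt = (T_ss − T)/τ with τ = M/ṁ = 420.29 min and T_ss = T_in + Q̇/(ṁ c_p) = 37.769 °C.
Solution: T(t) = T_ss + (T₀ − T_ss) e^(−t/τ).
T(1040) = 37.769 + (-27.269)·e^(−1040/420.29) = 37.769 + (-27.269)·0.084207 = 35.472 °C.

35.5 °C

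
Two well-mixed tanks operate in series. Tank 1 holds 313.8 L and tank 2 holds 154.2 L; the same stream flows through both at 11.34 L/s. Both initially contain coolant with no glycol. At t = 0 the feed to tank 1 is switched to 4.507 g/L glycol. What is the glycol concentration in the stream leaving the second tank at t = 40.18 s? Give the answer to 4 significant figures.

Each tank obeys Vᵢ dCᵢ/dt = Q(Cᵢ₋₁ − Cᵢ), so τᵢ = Vᵢ/Q.
τ₁ = 313.8/11.34 = 27.6720 s; τ₂ = 154.2/11.34 = 13.5979 s.
Tank 1: C₁ = C_in(1 − e^(−t/τ₁)). Tank 2 (τ₁ ≠ τ₂): C₂ = C_in[1 − (τ₁ e^(−t/τ₁) − τ₂ e^(−t/τ₂))/(τ₁ − τ₂)].
At t = 40.18: e^(−t/τ₁) = 0.234099, e^(−t/τ₂) = 0.0520853.
C₂ = 4.507·[1 − (27.6720·0.234099 − 13.5979·0.0520853)/(14.0741)] = 4.507·0.590046 = 2.65934 g/L.

2.659 g/L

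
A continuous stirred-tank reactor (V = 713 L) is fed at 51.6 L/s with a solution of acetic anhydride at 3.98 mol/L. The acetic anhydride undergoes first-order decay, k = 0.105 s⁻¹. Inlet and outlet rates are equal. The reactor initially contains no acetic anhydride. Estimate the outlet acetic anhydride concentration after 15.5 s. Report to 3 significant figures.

Species balance: V dC/dt = Q C_in − Q C − k V C.
This is linear with rate a = Q/V + k = 0.17737 s⁻¹.
C_ss = Q C_in/(Q + kV) = 1.6239 mol/L; C(t) = C_ss + (C₀ − C_ss) e^(−a t).
C(15.5) = 1.6239 + (-1.6239)·e^(−0.17737·15.5) = 1.6239 + (-1.6239)·0.063977 = 1.5200 mol/L.

1.52 mol/L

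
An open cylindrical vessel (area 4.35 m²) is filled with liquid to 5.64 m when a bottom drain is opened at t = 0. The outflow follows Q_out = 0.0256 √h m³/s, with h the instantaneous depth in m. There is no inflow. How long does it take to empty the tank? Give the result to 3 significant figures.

807 s

Volume balance on the tank: A dh/dt = −0.0256 √h.
∫ h^(−1/2) dh = −(0.0256/A) ∫ dt, giving 2√h = 2√h₀ − (0.0256/A) t.
Tank is empty when √h = 0: t_empty = 2A√h₀/0.0256.
t_empty = 2·4.35·√5.64/0.0256 = 8.7000·2.3749/0.0256 = 807.08 s.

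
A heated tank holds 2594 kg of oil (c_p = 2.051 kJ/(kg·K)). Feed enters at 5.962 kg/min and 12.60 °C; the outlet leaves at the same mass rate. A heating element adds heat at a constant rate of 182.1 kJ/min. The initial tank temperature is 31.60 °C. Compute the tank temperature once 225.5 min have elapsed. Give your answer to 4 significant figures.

Heat balance on the well-mixed liquid: M c_p dT/dt = ṁ c_p (T_in − T) + 182.1.
Rearrange: dT/dt = (T_ss − T)/τ with τ = M/ṁ = 435.089 min and T_ss = T_in + Q̇/(ṁ c_p) = 27.4920 °C.
T approaches T_ss exponentially: T(t) = T_ss + (T₀ − T_ss) e^(−t/τ).
T(225.5) = 27.4920 + (4.10802)·e^(−225.5/435.089) = 27.4920 + (4.10802)·0.595541 = 29.9385 °C.

29.94 °C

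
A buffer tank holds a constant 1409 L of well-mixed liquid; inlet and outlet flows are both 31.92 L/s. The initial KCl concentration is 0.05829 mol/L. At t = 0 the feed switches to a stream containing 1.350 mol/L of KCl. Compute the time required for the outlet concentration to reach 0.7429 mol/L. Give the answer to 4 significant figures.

Species balance: V dC/dt = Q(C_in − C) ⇒ τ = V/Q = 44.1416 s.
C(t) = C_in + (C₀ − C_in) e^(−t/τ). Set C = 0.7429 and solve for t:
e^(−t/τ) = (C − C_in)/(C₀ − C_in) = (0.7429 − 1.350)/(0.05829 − 1.350) = 0.469997
t = −τ ln(…) = 44.1416 × 0.755029 = 33.3282 s.

33.33 s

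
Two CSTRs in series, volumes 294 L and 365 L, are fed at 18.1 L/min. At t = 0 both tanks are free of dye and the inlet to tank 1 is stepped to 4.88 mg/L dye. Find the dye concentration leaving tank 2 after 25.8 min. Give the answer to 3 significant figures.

Species balance on tank i: dCᵢ/dt = (Cᵢ₋₁ − Cᵢ)/τᵢ with τᵢ = Vᵢ/Q.
τ₁ = 294/18.1 = 16.243 min; τ₂ = 365/18.1 = 20.166 min.
Tank 1: C₁ = C_in(1 − e^(−t/τ₁)). Tank 2 (τ₁ ≠ τ₂): C₂ = C_in[1 − (τ₁ e^(−t/τ₁) − τ₂ e^(−t/τ₂))/(τ₁ − τ₂)].
At t = 25.8: e^(−t/τ₁) = 0.20426, e^(−t/τ₂) = 0.27820.
C₂ = 4.88·[1 − (16.243·0.20426 − 20.166·0.27820)/(-3.9227)] = 4.88·0.41560 = 2.0281 mg/L.

2.03 mg/L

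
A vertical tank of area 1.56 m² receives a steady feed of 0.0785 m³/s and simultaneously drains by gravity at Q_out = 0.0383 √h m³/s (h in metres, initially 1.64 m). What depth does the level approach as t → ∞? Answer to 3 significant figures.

Level balance: A dh/dt = 0.0785 − 0.0383 √h. Setting dh/dt = 0:
Q_in = 0.0383 √h_ss ⇒ √h_ss = 0.0785/0.0383 = 2.0496.
h_ss = 2.0496² = 4.2009 m. (Since h₀ = 1.64 m < h_ss, the level will rise toward this value.)

4.20 m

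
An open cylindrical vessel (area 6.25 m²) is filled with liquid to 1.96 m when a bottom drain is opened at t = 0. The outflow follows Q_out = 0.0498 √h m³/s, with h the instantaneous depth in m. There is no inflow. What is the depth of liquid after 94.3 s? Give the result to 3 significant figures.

With no inflow, A dh/dt = −0.0498 √h.
Separate and integrate: 2(√h − √h₀) = −(0.0498/A) t.
√h = √1.96 − 0.0498·94.3/(2·6.25) = 1.4000 − 0.37569 = 1.0243.
h = 1.0243² = 1.0492 m.

1.05 m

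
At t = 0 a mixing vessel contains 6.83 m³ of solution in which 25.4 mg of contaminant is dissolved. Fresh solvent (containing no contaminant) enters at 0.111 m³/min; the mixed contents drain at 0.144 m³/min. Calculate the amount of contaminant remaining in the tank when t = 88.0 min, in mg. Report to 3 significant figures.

2.27 mg

Total volume: dV/dt = Q_in − Q_out = -0.033000 m³/min, so V(t) = 6.83 − 0.033000 t and V(88.0) = 3.9260 m³.
Solute balance: dm/dt = 0 − Q_out C = −Q_out m/V(t).
Separate: dm/m = −Q_out dt/V(t) ⇒ ln(m/m₀) = −(Q_out/(Q_in−Q_out)) ln(V/V₀).
m = m₀ (V₀/V)^(Q_out/(Q_in−Q_out)) = 25.4 × (6.83/3.9260)^(-4.3636) = 2.2673 mg.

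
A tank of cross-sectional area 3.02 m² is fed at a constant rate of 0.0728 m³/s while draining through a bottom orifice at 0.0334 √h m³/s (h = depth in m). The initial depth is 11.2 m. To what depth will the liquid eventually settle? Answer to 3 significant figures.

Level balance: A dh/dt = 0.0728 − 0.0334 √h. Setting dh/dt = 0:
Q_in = 0.0334 √h_ss ⇒ √h_ss = 0.0728/0.0334 = 2.1796.
h_ss = 2.1796² = 4.7508 m. (Since h₀ = 11.2 m > h_ss, the level will fall toward this value.)

4.75 m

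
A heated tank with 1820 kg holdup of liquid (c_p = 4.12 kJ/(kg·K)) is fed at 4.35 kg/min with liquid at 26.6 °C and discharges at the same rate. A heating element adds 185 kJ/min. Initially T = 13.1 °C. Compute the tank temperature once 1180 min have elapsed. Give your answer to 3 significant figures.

Unsteady energy balance on the tank contents: M c_p dT/dt = ṁ c_p (T_in − T) + 185.
Rearrange: dT/dt = (T_ss − T)/τ with τ = M/ṁ = 418.39 min and T_ss = T_in + Q̇/(ṁ c_p) = 36.923 °C.
This is linear first-order; T(t) = T_ss + (T₀ − T_ss) e^(−t/τ).
T(1180) = 36.923 + (-23.823)·e^(−1180/418.39) = 36.923 + (-23.823)·0.059586 = 35.503 °C.

35.5 °C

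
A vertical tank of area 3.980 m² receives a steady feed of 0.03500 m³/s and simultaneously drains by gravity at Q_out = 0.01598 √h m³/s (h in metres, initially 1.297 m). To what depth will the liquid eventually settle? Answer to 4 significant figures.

Mass balance (ρ constant): A dh/dt = Q_in − 0.01598 √h. At steady state dh/dt = 0:
Q_in = 0.01598 √h_ss ⇒ √h_ss = 0.03500/0.01598 = 2.19024.
h_ss = 2.19024² = 4.79714 m. (Since h₀ = 1.297 m < h_ss, the level will rise toward this value.)

4.797 m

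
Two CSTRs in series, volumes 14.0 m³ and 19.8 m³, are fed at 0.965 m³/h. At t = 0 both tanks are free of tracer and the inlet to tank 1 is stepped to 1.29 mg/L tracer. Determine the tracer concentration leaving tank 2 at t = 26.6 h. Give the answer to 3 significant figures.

Time constants: τᵢ = Vᵢ/Q for each well-mixed tank.
τ₁ = 14.0/0.965 = 14.508 h; τ₂ = 19.8/0.965 = 20.518 h.
Solving the cascade with C₁(0)=C₂(0)=0 gives C₂(t) = C_in[1 − (τ₁ e^(−t/τ₁) − τ₂ e^(−t/τ₂))/(τ₁ − τ₂)].
At t = 26.6: e^(−t/τ₁) = 0.15985, e^(−t/τ₂) = 0.27351.
C₂ = 1.29·[1 − (14.508·0.15985 − 20.518·0.27351)/(-6.0104)] = 1.29·0.45214 = 0.58326 mg/L.

0.583 mg/L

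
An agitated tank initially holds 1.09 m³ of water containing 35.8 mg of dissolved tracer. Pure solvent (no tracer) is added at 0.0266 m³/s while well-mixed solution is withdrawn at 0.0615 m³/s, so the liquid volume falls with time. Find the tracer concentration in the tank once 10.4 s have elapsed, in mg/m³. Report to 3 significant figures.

Total volume: dV/dt = Q_in − Q_out = -0.034900 m³/s, so V(t) = 1.09 − 0.034900 t and V(10.4) = 0.72704 m³.
Solute balance: dm/dt = 0 − Q_out C = −Q_out m/V(t).
dm/m = −Q_out dt/(V₀ − 0.034900 t); integrating gives ln(m/m₀) = −(Q_out/(Q_in−Q_out)) ln(V/V₀).
m = m₀ (V₀/V)^(Q_out/(Q_in−Q_out)) = 35.8 × (1.09/0.72704)^(-1.7622) = 17.538 mg.
C = m/V = 17.538/0.72704 = 24.122 mg/m³.

24.1 mg/m³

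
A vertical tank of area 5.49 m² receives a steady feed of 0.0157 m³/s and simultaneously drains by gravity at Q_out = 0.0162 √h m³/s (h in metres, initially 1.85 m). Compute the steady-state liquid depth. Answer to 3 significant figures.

0.939 m

A dh/dt = Q_in − 0.0162 √h. Steady state requires inflow = outflow:
Q_in = 0.0162 √h_ss ⇒ √h_ss = 0.0157/0.0162 = 0.96914.
h_ss = 0.96914² = 0.93922 m. (Since h₀ = 1.85 m > h_ss, the level will fall toward this value.)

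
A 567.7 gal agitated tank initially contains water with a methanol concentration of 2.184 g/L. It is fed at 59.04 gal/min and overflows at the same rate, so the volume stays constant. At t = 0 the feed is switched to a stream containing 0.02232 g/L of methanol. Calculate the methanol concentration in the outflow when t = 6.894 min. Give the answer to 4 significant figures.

1.078 g/L

Accumulation = in − out for the solute gives V dC/dt = Q(C_in − C).
So dC/dt = (C_in − C)/τ with τ = V/Q = 567.7/59.04 = 9.61551 min.
Integrating: C(t) = C_in + (C₀ − C_in) e^(−t/τ).
C(6.894) = 0.02232 + (2.184 − 0.02232)·e^(−6.894/9.61551) = 0.02232 + (2.16168)·0.488231 = 1.07772 g/L.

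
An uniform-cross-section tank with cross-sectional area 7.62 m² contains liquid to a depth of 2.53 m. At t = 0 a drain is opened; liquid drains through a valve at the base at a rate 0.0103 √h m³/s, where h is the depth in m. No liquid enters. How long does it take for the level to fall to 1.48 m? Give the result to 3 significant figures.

A dh/dt = −Q_out = −0.0103 √h.
Separate and integrate: 2(√h − √h₀) = −(0.0103/A) t.
t = 2A(√h₀ − √h)/0.0103 = 2·7.62·(√2.53 − √1.48)/0.0103
  = 15.240 × (1.5906 − 1.2166) / 0.0103 = 553.44 s.

553 s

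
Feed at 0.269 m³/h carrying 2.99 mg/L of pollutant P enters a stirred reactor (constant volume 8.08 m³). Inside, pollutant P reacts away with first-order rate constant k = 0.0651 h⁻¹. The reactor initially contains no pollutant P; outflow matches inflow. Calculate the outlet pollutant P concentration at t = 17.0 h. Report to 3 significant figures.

V dC/dt = Q(C_in − C) − k V C.
This is linear with rate a = Q/V + k = 0.098392 h⁻¹.
C_ss = Q C_in/(Q + kV) = 1.0117 mg/L; C(t) = C_ss + (C₀ − C_ss) e^(−a t).
C(17.0) = 1.0117 + (-1.0117)·e^(−0.098392·17.0) = 1.0117 + (-1.0117)·0.18775 = 0.82176 mg/L.

0.822 mg/L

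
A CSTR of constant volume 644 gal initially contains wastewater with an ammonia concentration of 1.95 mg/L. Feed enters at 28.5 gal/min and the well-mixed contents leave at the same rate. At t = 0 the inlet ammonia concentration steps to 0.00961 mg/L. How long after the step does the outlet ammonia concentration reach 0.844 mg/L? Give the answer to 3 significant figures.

Transient balance on the dissolved component: V dC/dt = Q(C_in − C), so τ = V/Q = 22.596 min.
C(t) = C_in + (C₀ − C_in) e^(−t/τ). Set C = 0.844 and solve for t:
e^(−t/τ) = (C − C_in)/(C₀ − C_in) = (0.844 − 0.00961)/(1.95 − 0.00961) = 0.43001
t = −τ ln(…) = 22.596 × 0.84394 = 19.070 min.

19.1 min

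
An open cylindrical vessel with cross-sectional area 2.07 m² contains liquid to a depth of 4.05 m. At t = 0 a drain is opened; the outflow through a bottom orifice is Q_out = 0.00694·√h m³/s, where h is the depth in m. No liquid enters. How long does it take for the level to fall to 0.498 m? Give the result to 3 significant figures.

780 s

With no inflow, A dh/dt = −0.00694 √h.
Separate and integrate: 2(√h − √h₀) = −(0.00694/A) t.
t = 2A(√h₀ − √h)/0.00694 = 2·2.07·(√4.05 − √0.498)/0.00694
  = 4.1400 × (2.0125 − 0.70569) / 0.00694 = 779.54 s.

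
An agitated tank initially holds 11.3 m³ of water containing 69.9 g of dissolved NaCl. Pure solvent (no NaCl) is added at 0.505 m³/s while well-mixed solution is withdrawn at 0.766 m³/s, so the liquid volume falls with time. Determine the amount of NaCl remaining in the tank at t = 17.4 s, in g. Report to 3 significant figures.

Total volume: dV/dt = Q_in − Q_out = -0.26100 m³/s, so V(t) = 11.3 − 0.26100 t and V(17.4) = 6.7586 m³.
No NaCl enters, so dm/dt = −Q_out · (m/V).
Separate: dm/m = −Q_out dt/V(t) ⇒ ln(m/m₀) = −(Q_out/(Q_in−Q_out)) ln(V/V₀).
m = m₀ (V₀/V)^(Q_out/(Q_in−Q_out)) = 69.9 × (11.3/6.7586)^(-2.9349) = 15.465 g.

15.5 g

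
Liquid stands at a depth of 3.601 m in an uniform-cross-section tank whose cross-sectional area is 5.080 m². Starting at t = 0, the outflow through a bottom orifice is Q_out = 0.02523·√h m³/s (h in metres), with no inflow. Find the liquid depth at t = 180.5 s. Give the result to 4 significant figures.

Volume balance on the tank: A dh/dt = −0.02523 √h.
∫ h^(−1/2) dh = −(0.02523/A) ∫ dt, giving 2√h = 2√h₀ − (0.02523/A) t.
√h = √3.601 − 0.02523·180.5/(2·5.080) = 1.89763 − 0.448230 = 1.44940.
h = 1.44940² = 2.10076 m.

2.101 m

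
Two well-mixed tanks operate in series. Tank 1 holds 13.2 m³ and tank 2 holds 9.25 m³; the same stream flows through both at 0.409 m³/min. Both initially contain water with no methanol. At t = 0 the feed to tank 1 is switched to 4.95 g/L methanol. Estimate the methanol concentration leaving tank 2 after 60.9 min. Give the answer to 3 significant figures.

Each tank obeys Vᵢ dCᵢ/dt = Q(Cᵢ₋₁ − Cᵢ), so τᵢ = Vᵢ/Q.
τ₁ = 13.2/0.409 = 32.274 min; τ₂ = 9.25/0.409 = 22.616 min.
Tank 1: C₁ = C_in(1 − e^(−t/τ₁)). Tank 2 (τ₁ ≠ τ₂): C₂ = C_in[1 − (τ₁ e^(−t/τ₁) − τ₂ e^(−t/τ₂))/(τ₁ − τ₂)].
At t = 60.9: e^(−t/τ₁) = 0.15153, e^(−t/τ₂) = 0.067693.
C₂ = 4.95·[1 − (32.274·0.15153 − 22.616·0.067693)/(9.6577)] = 4.95·0.65215 = 3.2281 g/L.

3.23 g/L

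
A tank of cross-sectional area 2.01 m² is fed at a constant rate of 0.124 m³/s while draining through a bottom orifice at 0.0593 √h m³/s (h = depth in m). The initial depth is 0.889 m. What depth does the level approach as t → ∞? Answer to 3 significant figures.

4.37 m

A dh/dt = Q_in − 0.0593 √h. Steady state requires inflow = outflow:
Q_in = 0.0593 √h_ss ⇒ √h_ss = 0.124/0.0593 = 2.0911.
h_ss = 2.0911² = 4.3725 m. (Since h₀ = 0.889 m < h_ss, the level will rise toward this value.)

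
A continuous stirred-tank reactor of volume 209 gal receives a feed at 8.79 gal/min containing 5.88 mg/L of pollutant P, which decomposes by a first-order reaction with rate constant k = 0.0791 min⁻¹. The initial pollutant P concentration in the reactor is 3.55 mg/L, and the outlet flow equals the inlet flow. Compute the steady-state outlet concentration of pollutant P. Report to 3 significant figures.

V dC/dt = Q(C_in − C) − k V C.
At steady state: 0 = Q C_in − (Q + kV) C_ss, so C_ss = Q C_in/(Q + kV).
C_ss = 8.79·5.88/(8.79 + 0.0791·209) = 51.685/25.322 = 2.0411 mg/L.

2.04 mg/L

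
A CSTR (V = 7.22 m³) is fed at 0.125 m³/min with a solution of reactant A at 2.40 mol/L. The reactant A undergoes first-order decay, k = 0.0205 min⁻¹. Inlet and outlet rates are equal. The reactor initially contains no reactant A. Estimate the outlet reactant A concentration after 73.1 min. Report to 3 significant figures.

1.03 mol/L

Species balance: V dC/dt = Q C_in − Q C − k V C.
dC/dt = (Q/V) C_in − (Q/V + k) C; effective rate a = Q/V + k = 0.017313 + 0.0205 = 0.037813 min⁻¹.
C_ss = Q C_in/(Q + kV) = 1.0989 mol/L; C(t) = C_ss + (C₀ − C_ss) e^(−a t).
C(73.1) = 1.0989 + (-1.0989)·e^(−0.037813·73.1) = 1.0989 + (-1.0989)·0.063031 = 1.0296 mol/L.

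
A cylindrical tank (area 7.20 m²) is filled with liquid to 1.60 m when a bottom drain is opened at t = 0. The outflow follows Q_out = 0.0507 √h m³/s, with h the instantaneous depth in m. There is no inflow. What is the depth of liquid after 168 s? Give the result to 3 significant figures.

0.453 m

Volume balance on the tank: A dh/dt = −0.0507 √h.
∫ h^(−1/2) dh = −(0.0507/A) ∫ dt, giving 2√h = 2√h₀ − (0.0507/A) t.
√h = √1.60 − 0.0507·168/(2·7.20) = 1.2649 − 0.59150 = 0.67341.
h = 0.67341² = 0.45348 m.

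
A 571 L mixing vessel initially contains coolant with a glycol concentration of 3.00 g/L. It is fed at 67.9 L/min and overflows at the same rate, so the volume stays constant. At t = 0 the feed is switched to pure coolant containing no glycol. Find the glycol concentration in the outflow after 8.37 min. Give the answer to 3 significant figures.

Species balance on the tank: V dC/dt = Q(C_in − C).
Time constant τ = V/Q = 571/67.9 = 8.4094 min.
This is linear first-order; C(t) = C_in + (C₀ − C_in) e^(−t/τ).
C(8.37) = 0 + (3.00 − 0)·e^(−8.37/8.4094) = 0 + (3.0000)·0.36961 = 1.1088 g/L.

1.11 g/L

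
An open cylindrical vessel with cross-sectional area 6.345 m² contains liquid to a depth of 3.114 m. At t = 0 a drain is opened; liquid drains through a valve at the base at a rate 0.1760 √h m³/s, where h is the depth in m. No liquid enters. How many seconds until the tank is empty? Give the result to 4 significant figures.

Unsteady balance on liquid volume: A dh/dt = −0.1760 √h.
∫ h^(−1/2) dh = −(0.1760/A) ∫ dt, giving 2√h = 2√h₀ − (0.1760/A) t.
Tank is empty when √h = 0: t_empty = 2A√h₀/0.1760.
t_empty = 2·6.345·√3.114/0.1760 = 12.6900·1.76465/0.1760 = 127.235 s.

127.2 s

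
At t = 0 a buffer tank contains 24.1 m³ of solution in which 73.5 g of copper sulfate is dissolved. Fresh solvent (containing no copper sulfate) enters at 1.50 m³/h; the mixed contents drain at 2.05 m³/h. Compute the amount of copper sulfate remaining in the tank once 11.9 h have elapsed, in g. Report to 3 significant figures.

22.6 g

Total volume: dV/dt = Q_in − Q_out = -0.55000 m³/h, so V(t) = 24.1 − 0.55000 t and V(11.9) = 17.555 m³.
Species balance (pure solvent in): dm/dt = −Q_out · m/V(t).
Separate: dm/m = −Q_out dt/V(t) ⇒ ln(m/m₀) = −(Q_out/(Q_in−Q_out)) ln(V/V₀).
m = m₀ (V₀/V)^(Q_out/(Q_in−Q_out)) = 73.5 × (24.1/17.555)^(-3.7273) = 22.561 g.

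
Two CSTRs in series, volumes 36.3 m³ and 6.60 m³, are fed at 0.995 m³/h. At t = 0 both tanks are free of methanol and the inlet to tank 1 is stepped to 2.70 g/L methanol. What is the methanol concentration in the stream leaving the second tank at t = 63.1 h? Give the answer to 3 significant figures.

2.11 g/L

Species balance on tank i: dCᵢ/dt = (Cᵢ₋₁ − Cᵢ)/τᵢ with τᵢ = Vᵢ/Q.
τ₁ = 36.3/0.995 = 36.482 h; τ₂ = 6.60/0.995 = 6.6332 h.
Tank 1: C₁ = C_in(1 − e^(−t/τ₁)). Tank 2 (τ₁ ≠ τ₂): C₂ = C_in[1 − (τ₁ e^(−t/τ₁) − τ₂ e^(−t/τ₂))/(τ₁ − τ₂)].
At t = 63.1: e^(−t/τ₁) = 0.17736, e^(−t/τ₂) = 7.3900e-05.
C₂ = 2.70·[1 − (36.482·0.17736 − 6.6332·7.3900e-05)/(29.849)] = 2.70·0.78325 = 2.1148 g/L.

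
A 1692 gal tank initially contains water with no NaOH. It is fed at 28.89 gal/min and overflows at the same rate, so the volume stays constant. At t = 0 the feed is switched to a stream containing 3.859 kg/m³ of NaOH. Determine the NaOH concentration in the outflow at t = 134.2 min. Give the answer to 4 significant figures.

Accumulation = in − out for the solute gives V dC/dt = Q(C_in − C).
Rewrite as dC/dt + C/τ = C_in/τ, τ = V/Q = 58.5670 min.
Solution: C(t) = C_in + (C₀ − C_in) e^(−t/τ).
C(134.2) = 3.859 + (0 − 3.859)·e^(−134.2/58.5670) = 3.859 + (-3.85900)·0.101125 = 3.46876 kg/m³.

3.469 kg/m³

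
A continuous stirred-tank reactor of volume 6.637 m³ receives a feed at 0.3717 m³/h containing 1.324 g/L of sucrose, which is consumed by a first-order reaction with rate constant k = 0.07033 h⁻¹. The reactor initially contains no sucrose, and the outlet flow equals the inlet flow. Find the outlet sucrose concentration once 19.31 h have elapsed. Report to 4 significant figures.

Species balance: V dC/dt = Q C_in − Q C − k V C.
This is linear with rate a = Q/V + k = 0.126334 h⁻¹.
C_ss = Q C_in/(Q + kV) = 0.586932 g/L; C(t) = C_ss + (C₀ − C_ss) e^(−a t).
C(19.31) = 0.586932 + (-0.586932)·e^(−0.126334·19.31) = 0.586932 + (-0.586932)·0.0872032 = 0.535750 g/L.

0.5357 g/L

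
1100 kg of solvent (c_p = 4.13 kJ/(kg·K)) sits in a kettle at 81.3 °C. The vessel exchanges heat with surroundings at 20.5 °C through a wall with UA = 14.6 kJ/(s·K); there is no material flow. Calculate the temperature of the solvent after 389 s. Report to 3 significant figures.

37.9 °C

Heat balance on the well-mixed liquid: M c_p dT/dt = −UA(T − T_amb).
dT/dt = (T_ss − T)/τ with T_ss = T_amb = 20.500 °C, τ = M c_p/UA = 1100·4.13/14.6 = 311.16 s.
Solution: T(t) = T_ss + (T₀ − T_ss) e^(−t/τ).
T(389) = 20.500 + (60.800)·0.28646 = 37.917 °C.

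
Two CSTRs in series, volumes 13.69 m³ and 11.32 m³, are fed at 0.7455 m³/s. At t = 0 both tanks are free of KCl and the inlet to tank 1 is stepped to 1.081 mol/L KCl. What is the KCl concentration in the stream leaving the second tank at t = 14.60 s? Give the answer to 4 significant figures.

Time constants: τᵢ = Vᵢ/Q for each well-mixed tank.
τ₁ = 13.69/0.7455 = 18.3635 s; τ₂ = 11.32/0.7455 = 15.1844 s.
Solving the cascade with C₁(0)=C₂(0)=0 gives C₂(t) = C_in[1 − (τ₁ e^(−t/τ₁) − τ₂ e^(−t/τ₂))/(τ₁ − τ₂)].
At t = 14.60: e^(−t/τ₁) = 0.451556, e^(−t/τ₂) = 0.382315.
C₂ = 1.081·[1 − (18.3635·0.451556 − 15.1844·0.382315)/(3.17907)] = 1.081·0.217720 = 0.235355 mol/L.

0.2354 mol/L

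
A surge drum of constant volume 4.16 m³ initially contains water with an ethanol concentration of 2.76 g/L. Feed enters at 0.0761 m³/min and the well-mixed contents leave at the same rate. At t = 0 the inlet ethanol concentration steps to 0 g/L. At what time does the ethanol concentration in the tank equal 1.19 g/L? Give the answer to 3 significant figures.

Species balance: V dC/dt = Q(C_in − C) ⇒ τ = V/Q = 54.665 min.
C(t) = C_in + (C₀ − C_in) e^(−t/τ). Set C = 1.19 and solve for t:
e^(−t/τ) = (C − C_in)/(C₀ − C_in) = (1.19 − 0)/(2.76 − 0) = 0.43116
t = −τ ln(…) = 54.665 × 0.84128 = 45.988 min.

46.0 min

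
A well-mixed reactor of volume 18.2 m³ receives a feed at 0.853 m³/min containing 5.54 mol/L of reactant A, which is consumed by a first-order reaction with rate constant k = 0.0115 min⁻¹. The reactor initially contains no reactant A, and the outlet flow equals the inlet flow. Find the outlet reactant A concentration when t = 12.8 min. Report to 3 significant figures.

2.34 mol/L

V dC/dt = Q(C_in − C) − k V C.
This is linear with rate a = Q/V + k = 0.058368 min⁻¹.
C_ss = Q C_in/(Q + kV) = 4.4485 mol/L; C(t) = C_ss + (C₀ − C_ss) e^(−a t).
C(12.8) = 4.4485 + (-4.4485)·e^(−0.058368·12.8) = 4.4485 + (-4.4485)·0.47373 = 2.3411 mol/L.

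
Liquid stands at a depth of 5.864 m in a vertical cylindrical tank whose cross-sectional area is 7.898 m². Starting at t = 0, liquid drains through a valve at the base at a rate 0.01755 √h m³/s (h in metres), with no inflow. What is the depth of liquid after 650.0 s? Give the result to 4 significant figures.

2.888 m

Mass balance (ρ constant): A dh/dt = −0.01755 √h.
∫ h^(−1/2) dh = −(0.01755/A) ∫ dt, giving 2√h = 2√h₀ − (0.01755/A) t.
√h = √5.864 − 0.01755·650.0/(2·7.898) = 2.42157 − 0.722177 = 1.69939.
h = 1.69939² = 2.88794 m.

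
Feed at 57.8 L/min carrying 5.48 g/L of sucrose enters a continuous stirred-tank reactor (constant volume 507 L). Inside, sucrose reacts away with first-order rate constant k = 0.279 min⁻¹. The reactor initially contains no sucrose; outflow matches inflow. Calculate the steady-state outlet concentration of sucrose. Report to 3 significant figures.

Accumulation = in − out − consumed: V dC/dt = Q C_in − Q C − k V C.
At steady state: 0 = Q C_in − (Q + kV) C_ss, so C_ss = Q C_in/(Q + kV).
C_ss = 57.8·5.48/(57.8 + 0.279·507) = 316.74/199.25 = 1.5897 g/L.

1.59 g/L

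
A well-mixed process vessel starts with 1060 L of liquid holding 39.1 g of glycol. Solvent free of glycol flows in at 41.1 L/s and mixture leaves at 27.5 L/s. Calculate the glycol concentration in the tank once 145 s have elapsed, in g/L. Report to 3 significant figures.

0.00154 g/L

Let m(t) be the amount of glycol. Volume: V(t) = V₀ + (Q_in − Q_out) t = 1060 + 13.600 t; V(145) = 3032.0 L.
Species balance (pure solvent in): dm/dt = −Q_out · m/V(t).
dm/m = −Q_out dt/(V₀ + 13.600 t); integrating gives ln(m/m₀) = −(Q_out/(Q_in−Q_out)) ln(V/V₀).
m = m₀ (V₀/V)^(Q_out/(Q_in−Q_out)) = 39.1 × (1060/3032.0)^(2.0221) = 4.6694 g.
C = m/V = 4.6694/3032.0 = 0.0015400 g/L.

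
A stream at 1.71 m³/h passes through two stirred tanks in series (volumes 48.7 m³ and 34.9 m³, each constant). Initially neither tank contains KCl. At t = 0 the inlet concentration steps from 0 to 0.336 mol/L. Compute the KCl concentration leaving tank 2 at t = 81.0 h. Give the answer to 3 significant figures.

0.283 mol/L

Species balance on tank i: dCᵢ/dt = (Cᵢ₋₁ − Cᵢ)/τᵢ with τᵢ = Vᵢ/Q.
τ₁ = 48.7/1.71 = 28.480 h; τ₂ = 34.9/1.71 = 20.409 h.
Tank 1: C₁ = C_in(1 − e^(−t/τ₁)). Tank 2 (τ₁ ≠ τ₂): C₂ = C_in[1 − (τ₁ e^(−t/τ₁) − τ₂ e^(−t/τ₂))/(τ₁ − τ₂)].
At t = 81.0: e^(−t/τ₁) = 0.058184, e^(−t/τ₂) = 0.018897.
C₂ = 0.336·[1 − (28.480·0.058184 − 20.409·0.018897)/(8.0702)] = 0.336·0.84246 = 0.28307 mol/L.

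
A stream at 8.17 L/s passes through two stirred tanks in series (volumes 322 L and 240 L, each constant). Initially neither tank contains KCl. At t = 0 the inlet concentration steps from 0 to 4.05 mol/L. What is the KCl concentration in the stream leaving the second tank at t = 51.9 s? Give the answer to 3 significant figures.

Species balance on tank i: dCᵢ/dt = (Cᵢ₋₁ − Cᵢ)/τᵢ with τᵢ = Vᵢ/Q.
τ₁ = 322/8.17 = 39.412 s; τ₂ = 240/8.17 = 29.376 s.
Tank 1: C₁ = C_in(1 − e^(−t/τ₁)). Tank 2 (τ₁ ≠ τ₂): C₂ = C_in[1 − (τ₁ e^(−t/τ₁) − τ₂ e^(−t/τ₂))/(τ₁ − τ₂)].
At t = 51.9: e^(−t/τ₁) = 0.26798, e^(−t/τ₂) = 0.17089.
C₂ = 4.05·[1 − (39.412·0.26798 − 29.376·0.17089)/(10.037)] = 4.05·0.44784 = 1.8137 mol/L.

1.81 mol/L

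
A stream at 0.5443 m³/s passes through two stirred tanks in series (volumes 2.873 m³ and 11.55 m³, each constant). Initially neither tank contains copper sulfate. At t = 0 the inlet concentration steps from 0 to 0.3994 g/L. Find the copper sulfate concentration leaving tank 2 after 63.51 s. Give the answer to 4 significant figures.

Each tank obeys Vᵢ dCᵢ/dt = Q(Cᵢ₋₁ − Cᵢ), so τᵢ = Vᵢ/Q.
τ₁ = 2.873/0.5443 = 5.27834 s; τ₂ = 11.55/0.5443 = 21.2199 s.
Tank 1: C₁ = C_in(1 − e^(−t/τ₁)). Tank 2 (τ₁ ≠ τ₂): C₂ = C_in[1 − (τ₁ e^(−t/τ₁) − τ₂ e^(−t/τ₂))/(τ₁ − τ₂)].
At t = 63.51: e^(−t/τ₁) = 5.94956e-06, e^(−t/τ₂) = 0.0501397.
C₂ = 0.3994·[1 − (5.27834·5.94956e-06 − 21.2199·0.0501397)/(-15.9416)] = 0.3994·0.933261 = 0.372744 g/L.

0.3727 g/L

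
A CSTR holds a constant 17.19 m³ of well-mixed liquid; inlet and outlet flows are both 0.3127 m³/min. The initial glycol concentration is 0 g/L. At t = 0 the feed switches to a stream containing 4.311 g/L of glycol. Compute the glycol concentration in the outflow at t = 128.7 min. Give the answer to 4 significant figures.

3.896 g/L

Accumulation = in − out for the solute gives V dC/dt = Q(C_in − C).
Time constant τ = V/Q = 17.19/0.3127 = 54.9728 min.
Integrating: C(t) = C_in + (C₀ − C_in) e^(−t/τ).
C(128.7) = 4.311 + (0 − 4.311)·e^(−128.7/54.9728) = 4.311 + (-4.31100)·0.0962162 = 3.89621 g/L.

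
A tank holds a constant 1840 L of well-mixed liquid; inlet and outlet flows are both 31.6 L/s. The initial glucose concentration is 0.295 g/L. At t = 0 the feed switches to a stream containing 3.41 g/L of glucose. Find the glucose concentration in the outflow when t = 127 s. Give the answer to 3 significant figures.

Transient balance on the dissolved component: V dC/dt = Q(C_in − C).
Time constant τ = V/Q = 1840/31.6 = 58.228 s.
This is linear first-order; C(t) = C_in + (C₀ − C_in) e^(−t/τ).
C(127) = 3.41 + (0.295 − 3.41)·e^(−127/58.228) = 3.41 + (-3.1150)·0.11292 = 3.0583 g/L.

3.06 g/L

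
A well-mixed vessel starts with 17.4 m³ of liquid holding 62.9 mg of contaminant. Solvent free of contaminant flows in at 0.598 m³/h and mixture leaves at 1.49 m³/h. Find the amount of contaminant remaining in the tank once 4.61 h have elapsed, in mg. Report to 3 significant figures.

40.1 mg

Let m(t) be the amount of contaminant. Volume: V(t) = V₀ + (Q_in − Q_out) t = 17.4 − 0.89200 t; V(4.61) = 13.288 m³.
Species balance (pure solvent in): dm/dt = −Q_out · m/V(t).
dm/m = −Q_out dt/(V₀ − 0.89200 t); integrating gives ln(m/m₀) = −(Q_out/(Q_in−Q_out)) ln(V/V₀).
m = m₀ (V₀/V)^(Q_out/(Q_in−Q_out)) = 62.9 × (17.4/13.288)^(-1.6704) = 40.092 mg.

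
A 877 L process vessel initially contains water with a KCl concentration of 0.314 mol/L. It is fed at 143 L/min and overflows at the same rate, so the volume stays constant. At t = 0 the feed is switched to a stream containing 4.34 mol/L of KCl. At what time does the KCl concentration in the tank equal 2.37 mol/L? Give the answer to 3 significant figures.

Species balance: V dC/dt = Q(C_in − C) ⇒ τ = V/Q = 6.1329 min.
C(t) = C_in + (C₀ − C_in) e^(−t/τ). Set C = 2.37 and solve for t:
e^(−t/τ) = (C − C_in)/(C₀ − C_in) = (2.37 − 4.34)/(0.314 − 4.34) = 0.48932
t = −τ ln(…) = 6.1329 × 0.71474 = 4.3834 min.

4.38 min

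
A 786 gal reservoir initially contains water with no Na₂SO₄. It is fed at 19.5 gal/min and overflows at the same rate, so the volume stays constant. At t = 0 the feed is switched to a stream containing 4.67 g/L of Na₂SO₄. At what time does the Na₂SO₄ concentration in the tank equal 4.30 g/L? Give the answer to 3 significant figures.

Species balance: V dC/dt = Q(C_in − C) ⇒ τ = V/Q = 40.308 min.
C(t) = C_in + (C₀ − C_in) e^(−t/τ). Set C = 4.30 and solve for t:
e^(−t/τ) = (C − C_in)/(C₀ − C_in) = (4.30 − 4.67)/(0 − 4.67) = 0.079229
t = −τ ln(…) = 40.308 × 2.5354 = 102.20 min.

102 min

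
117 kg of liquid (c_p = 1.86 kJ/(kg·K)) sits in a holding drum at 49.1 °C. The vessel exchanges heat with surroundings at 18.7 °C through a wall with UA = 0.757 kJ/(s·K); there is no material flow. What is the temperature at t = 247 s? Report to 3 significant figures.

Energy balance: M c_p dT/dt = −UA(T − T_amb).
dT/dt = (T_ss − T)/τ with T_ss = T_amb = 18.700 °C, τ = M c_p/UA = 117·1.86/0.757 = 287.48 s.
T approaches T_ss exponentially: T(t) = T_ss + (T₀ − T_ss) e^(−t/τ).
T(247) = 18.700 + (30.400)·0.42350 = 31.574 °C.

31.6 °C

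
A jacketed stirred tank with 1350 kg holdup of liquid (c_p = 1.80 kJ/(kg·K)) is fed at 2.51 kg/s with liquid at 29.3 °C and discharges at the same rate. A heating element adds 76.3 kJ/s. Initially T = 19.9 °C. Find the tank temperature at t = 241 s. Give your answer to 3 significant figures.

29.4 °C

M c_p dT/dt = ṁ c_p (T_in − T) + Q̇.
τ = M/ṁ = 537.85 s; T_ss = T_in + Q̇/(ṁ c_p) = 29.3 + 76.3/(2.51·1.80) = 46.188 °C.
T approaches T_ss exponentially: T(t) = T_ss + (T₀ − T_ss) e^(−t/τ).
T(241) = 46.188 + (-26.288)·e^(−241/537.85) = 46.188 + (-26.288)·0.63885 = 29.394 °C.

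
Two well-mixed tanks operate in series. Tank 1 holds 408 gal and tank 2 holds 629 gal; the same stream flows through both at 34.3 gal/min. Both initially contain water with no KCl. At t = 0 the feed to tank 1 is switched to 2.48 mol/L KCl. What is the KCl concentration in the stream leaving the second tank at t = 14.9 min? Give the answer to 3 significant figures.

0.656 mol/L

Each tank obeys Vᵢ dCᵢ/dt = Q(Cᵢ₋₁ − Cᵢ), so τᵢ = Vᵢ/Q.
τ₁ = 408/34.3 = 11.895 min; τ₂ = 629/34.3 = 18.338 min.
Tank 1: C₁ = C_in(1 − e^(−t/τ₁)). Tank 2 (τ₁ ≠ τ₂): C₂ = C_in[1 − (τ₁ e^(−t/τ₁) − τ₂ e^(−t/τ₂))/(τ₁ − τ₂)].
At t = 14.9: e^(−t/τ₁) = 0.28575, e^(−t/τ₂) = 0.44374.
C₂ = 2.48·[1 − (11.895·0.28575 − 18.338·0.44374)/(-6.4431)] = 2.48·0.26459 = 0.65618 mol/L.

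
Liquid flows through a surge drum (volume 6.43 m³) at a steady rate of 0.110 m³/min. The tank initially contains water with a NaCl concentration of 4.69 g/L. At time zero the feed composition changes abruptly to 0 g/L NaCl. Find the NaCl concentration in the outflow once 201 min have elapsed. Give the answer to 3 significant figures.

0.151 g/L

Transient balance on the dissolved component: V dC/dt = Q(C_in − C).
Rewrite as dC/dt + C/τ = C_in/τ, τ = V/Q = 58.455 min.
C approaches C_in exponentially: C(t) = C_in + (C₀ − C_in) e^(−t/τ).
C(201) = 0 + (4.69 − 0)·e^(−201/58.455) = 0 + (4.6900)·0.032111 = 0.15060 g/L.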